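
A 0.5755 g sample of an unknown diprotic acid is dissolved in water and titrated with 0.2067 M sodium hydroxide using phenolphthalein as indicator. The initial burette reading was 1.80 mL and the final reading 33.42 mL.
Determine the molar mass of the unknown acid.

n(NaOH) = 0.03162 L × 0.2067 mol/L = 6.536 × 10^-3 mol
From the 1:2 ratio, n(H2A) = 1/2 × 6.536 × 10^-3 = 3.268 × 10^-3 mol
M = m / n = 0.5755 g / 3.268 × 10^-3 mol = 176.1 g/mol

176.1 g/mol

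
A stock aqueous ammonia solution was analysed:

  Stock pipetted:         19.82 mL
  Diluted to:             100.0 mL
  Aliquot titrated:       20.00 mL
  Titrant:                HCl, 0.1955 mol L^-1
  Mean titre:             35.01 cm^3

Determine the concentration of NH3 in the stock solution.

NH3 + HCl → NH4Cl
n(HCl) = 0.03501 × 0.1955 = 6.844 × 10^-3 mol
n(NH3) in the aliquot = 6.844 × 10^-3 mol (1:1 ratio)
[NH3]_dilute = 6.844 × 10^-3 / 0.02000 = 0.3422 mol/L
Dilution factor = 100.0 / 19.82 = 5.045
[NH3]_stock = 0.3422 × 5.045 = 1.727 mol/L

1.727 mol/L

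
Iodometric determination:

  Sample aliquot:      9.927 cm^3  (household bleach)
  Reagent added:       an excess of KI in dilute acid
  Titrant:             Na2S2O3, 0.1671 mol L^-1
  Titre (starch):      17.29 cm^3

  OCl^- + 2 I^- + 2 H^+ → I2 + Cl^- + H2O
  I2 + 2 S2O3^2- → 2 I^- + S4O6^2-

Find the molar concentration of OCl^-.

0.1455 mol/L

n(S2O3^2-) = 0.01729 × 0.1671 = 2.889 × 10^-3 mol
n(I2) = n(S2O3^2-)/2 = 1.445 × 10^-3 mol
n(OCl^-) in the aliquot = 1.445 × 10^-3 mol (1:1 ratio)
[OCl^-] = 1.445 × 10^-3 / 0.009927 = 0.1455 mol/L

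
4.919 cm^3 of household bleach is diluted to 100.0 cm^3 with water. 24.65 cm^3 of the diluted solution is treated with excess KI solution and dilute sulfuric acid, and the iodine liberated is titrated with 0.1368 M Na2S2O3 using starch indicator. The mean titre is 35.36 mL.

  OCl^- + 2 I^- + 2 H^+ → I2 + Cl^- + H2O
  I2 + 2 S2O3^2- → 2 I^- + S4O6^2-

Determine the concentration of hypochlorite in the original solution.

n(S2O3^2-) = 0.03536 × 0.1368 = 4.837 × 10^-3 mol
n(I2) = n(S2O3^2-)/2 = 2.419 × 10^-3 mol
n(OCl^-) in the aliquot = 2.419 × 10^-3 mol (1:1 ratio)
[OCl^-]_dilute = 2.419 × 10^-3 / 0.02465 = 0.09812 mol/L
[OCl^-]_original = 0.09812 × 100.0/4.919 = 1.995 mol/L

1.995 M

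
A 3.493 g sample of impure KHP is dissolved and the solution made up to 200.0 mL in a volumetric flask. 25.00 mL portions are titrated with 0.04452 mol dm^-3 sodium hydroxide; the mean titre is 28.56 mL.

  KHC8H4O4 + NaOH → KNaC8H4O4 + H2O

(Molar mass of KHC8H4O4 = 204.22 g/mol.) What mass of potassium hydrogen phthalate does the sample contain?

n(NaOH) per titration = 0.02856 × 0.04452 = 1.271 × 10^-3 mol
n(KHC8H4O4) in each aliquot = 1.271 × 10^-3 mol (1:1 ratio)
n(KHC8H4O4) in the whole flask = 1.271 × 10^-3 × 200.0/25.00 = 0.01017 mol
mass of KHC8H4O4 = 0.01017 × 204.22 = 2.077 g

2.077 g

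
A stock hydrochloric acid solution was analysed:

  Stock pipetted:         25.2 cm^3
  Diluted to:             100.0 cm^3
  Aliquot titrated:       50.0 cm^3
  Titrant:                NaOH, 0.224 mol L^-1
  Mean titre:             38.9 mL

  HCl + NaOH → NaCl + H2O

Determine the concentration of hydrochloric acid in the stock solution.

n(NaOH) = 0.0389 × 0.224 = 8.71 × 10^-3 mol
n(HCl) in the aliquot = 8.71 × 10^-3 mol (1:1 ratio)
[HCl]_dilute = 8.71 × 10^-3 / 0.0500 = 0.174 mol/L
Dilution factor = 100.0 / 25.2 = 3.968
[HCl]_stock = 0.174 × 3.968 = 0.692 mol/L

0.692 mol/L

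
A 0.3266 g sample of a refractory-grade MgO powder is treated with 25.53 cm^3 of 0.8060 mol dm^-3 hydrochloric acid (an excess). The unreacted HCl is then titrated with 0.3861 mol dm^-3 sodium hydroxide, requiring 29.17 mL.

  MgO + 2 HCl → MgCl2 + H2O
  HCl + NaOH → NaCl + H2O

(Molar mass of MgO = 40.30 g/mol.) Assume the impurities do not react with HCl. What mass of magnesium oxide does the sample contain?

n(HCl) added = 0.02553 × 0.8060 = 0.02058 mol
n(NaOH) used in back-titration = 0.02917 × 0.3861 = 0.01126 mol
n(HCl) left over = 0.01126 mol (1:1 ratio)
n(HCl) consumed by analyte = 0.02058 − 0.01126 = 9.315 × 10^-3 mol
From the 1:2 ratio, n(MgO) = 1/2 × 9.315 × 10^-3 = 4.657 × 10^-3 mol
mass of MgO = 4.657 × 10^-3 × 40.30 = 0.1877 g

0.1877 g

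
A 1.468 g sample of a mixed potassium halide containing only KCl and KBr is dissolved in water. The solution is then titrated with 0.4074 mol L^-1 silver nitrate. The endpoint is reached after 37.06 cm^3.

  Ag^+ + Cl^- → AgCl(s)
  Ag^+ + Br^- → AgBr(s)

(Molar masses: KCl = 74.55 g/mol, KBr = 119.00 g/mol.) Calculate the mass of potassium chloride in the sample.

0.5513 g

n(AgNO3) = 0.03706 × 0.4074 = 0.01510 mol
Let x = n(KCl), y = n(KBr).
Titrant: 1x + 1y = 0.01510;  mass: 74.55x + 119.00y = 1.468
Solving, x = 7.395 × 10^-3 mol, y = 7.704 × 10^-3 mol
mass of KCl = 7.395 × 10^-3 × 74.55 = 0.5513 g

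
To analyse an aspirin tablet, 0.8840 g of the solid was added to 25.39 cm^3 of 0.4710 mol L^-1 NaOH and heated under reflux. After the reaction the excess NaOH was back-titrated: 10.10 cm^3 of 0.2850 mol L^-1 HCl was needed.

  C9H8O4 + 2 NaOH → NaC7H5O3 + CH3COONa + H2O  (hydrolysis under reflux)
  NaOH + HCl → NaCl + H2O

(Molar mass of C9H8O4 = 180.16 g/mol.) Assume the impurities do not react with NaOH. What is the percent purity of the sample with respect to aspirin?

n(NaOH) added = 0.02539 × 0.4710 = 0.01196 mol
n(HCl) used in back-titration = 0.01010 × 0.2850 = 2.878 × 10^-3 mol
n(NaOH) left over = 2.878 × 10^-3 mol (1:1 ratio)
n(NaOH) consumed by analyte = 0.01196 − 2.878 × 10^-3 = 9.080 × 10^-3 mol
From the 1:2 ratio, n(C9H8O4) = 1/2 × 9.080 × 10^-3 = 4.540 × 10^-3 mol
mass of C9H8O4 = 4.540 × 10^-3 × 180.16 = 0.8179 g
% C9H8O4 = 0.8179 / 0.8840 × 100 = 92.53 %

92.53 %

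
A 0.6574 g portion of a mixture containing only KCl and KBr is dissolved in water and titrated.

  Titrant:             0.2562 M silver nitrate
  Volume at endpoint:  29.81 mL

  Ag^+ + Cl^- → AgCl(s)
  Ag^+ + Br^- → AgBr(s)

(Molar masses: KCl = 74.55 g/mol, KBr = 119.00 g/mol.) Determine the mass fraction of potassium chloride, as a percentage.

n(AgNO3) = 0.02981 × 0.2562 = 7.637 × 10^-3 mol
Let x = n(KCl), y = n(KBr).
Titrant: 1x + 1y = 7.637 × 10^-3;  mass: 74.55x + 119.00y = 0.6574
Solving, x = 5.657 × 10^-3 mol, y = 1.981 × 10^-3 mol
mass of KCl = 5.657 × 10^-3 × 74.55 = 0.4217 g
% KCl = 0.4217 / 0.6574 × 100 = 64.15 %

64.15 %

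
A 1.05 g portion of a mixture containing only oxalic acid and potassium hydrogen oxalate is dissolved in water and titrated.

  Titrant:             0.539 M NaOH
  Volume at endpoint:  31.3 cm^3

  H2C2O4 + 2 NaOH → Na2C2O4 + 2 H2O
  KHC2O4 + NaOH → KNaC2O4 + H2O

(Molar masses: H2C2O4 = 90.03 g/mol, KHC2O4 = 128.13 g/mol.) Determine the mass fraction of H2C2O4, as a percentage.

57.3 %

n(NaOH) = 0.0313 × 0.539 = 0.0169 mol
Let x = n(H2C2O4), y = n(KHC2O4).
Titrant: 2x + 1y = 0.0169;  mass: 90.03x + 128.13y = 1.05
Solving, x = 6.69 × 10^-3 mol, y = 3.50 × 10^-3 mol
mass of H2C2O4 = 6.69 × 10^-3 × 90.03 = 0.602 g
% H2C2O4 = 0.602 / 1.05 × 100 = 57.3 %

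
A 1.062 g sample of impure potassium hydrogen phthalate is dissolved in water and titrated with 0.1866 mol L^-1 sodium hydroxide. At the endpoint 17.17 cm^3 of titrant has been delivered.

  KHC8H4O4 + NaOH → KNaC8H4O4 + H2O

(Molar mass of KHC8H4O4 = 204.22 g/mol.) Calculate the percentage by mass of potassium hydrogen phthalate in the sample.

n(NaOH) = 0.01717 L × 0.1866 mol/L = 3.204 × 10^-3 mol
n(KHC8H4O4) = 3.204 × 10^-3 mol (1:1 ratio)
mass of KHC8H4O4 = 3.204 × 10^-3 × 204.22 g/mol = 0.6543 g
% KHC8H4O4 = 0.6543 / 1.062 × 100 = 61.61 %

61.61 %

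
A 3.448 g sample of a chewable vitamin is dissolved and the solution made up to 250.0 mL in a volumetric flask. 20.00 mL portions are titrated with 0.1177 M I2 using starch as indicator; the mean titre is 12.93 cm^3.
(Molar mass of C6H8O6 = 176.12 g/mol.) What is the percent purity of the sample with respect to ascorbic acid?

97.17 %

C6H8O6 + I2 → C6H6O6 + 2 HI
n(I2) per titration = 0.01293 × 0.1177 = 1.522 × 10^-3 mol
n(C6H8O6) in each aliquot = 1.522 × 10^-3 mol (1:1 ratio)
n(C6H8O6) in the whole flask = 1.522 × 10^-3 × 250.0/20.00 = 0.01902 mol
mass of C6H8O6 = 0.01902 × 176.12 = 3.350 g
% C6H8O6 = 3.350 / 3.448 × 100 = 97.17 %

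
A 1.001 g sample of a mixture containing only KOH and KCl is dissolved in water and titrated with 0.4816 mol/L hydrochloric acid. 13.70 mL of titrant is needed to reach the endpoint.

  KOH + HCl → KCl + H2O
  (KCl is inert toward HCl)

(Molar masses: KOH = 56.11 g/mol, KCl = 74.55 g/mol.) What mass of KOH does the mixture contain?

n(HCl) = 0.01370 × 0.4816 = 6.598 × 10^-3 mol
Let x = n(KOH), y = n(KCl).
Titrant: 1x = 6.598 × 10^-3;  mass: 56.11x + 74.55y = 1.001
Solving, x = 6.598 × 10^-3 mol, y = 8.461 × 10^-3 mol
mass of KOH = 6.598 × 10^-3 × 56.11 = 0.3702 g

0.3702 g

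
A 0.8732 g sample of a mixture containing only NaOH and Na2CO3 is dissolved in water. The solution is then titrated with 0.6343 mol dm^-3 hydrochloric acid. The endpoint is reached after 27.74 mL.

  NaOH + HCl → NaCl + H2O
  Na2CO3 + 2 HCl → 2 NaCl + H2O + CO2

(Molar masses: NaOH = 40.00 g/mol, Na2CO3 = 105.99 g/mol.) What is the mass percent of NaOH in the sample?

20.89 %

n(HCl) = 0.02774 × 0.6343 = 0.01760 mol
Let x = n(NaOH), y = n(Na2CO3).
Titrant: 1x + 2y = 0.01760;  mass: 40.00x + 105.99y = 0.8732
Solving, x = 4.561 × 10^-3 mol, y = 6.517 × 10^-3 mol
mass of NaOH = 4.561 × 10^-3 × 40.00 = 0.1824 g
% NaOH = 0.1824 / 0.8732 × 100 = 20.89 %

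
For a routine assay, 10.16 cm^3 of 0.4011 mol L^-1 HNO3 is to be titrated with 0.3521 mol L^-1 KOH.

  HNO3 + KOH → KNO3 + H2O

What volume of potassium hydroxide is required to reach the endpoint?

11.57 mL

n(HNO3) = 0.01016 L × 0.4011 mol/L = 4.075 × 10^-3 mol
n(KOH) = 4.075 × 10^-3 mol (1:1 stoichiometry)
V(KOH) = 4.075 × 10^-3 mol / 0.3521 mol/L = 0.01157 L = 11.57 mL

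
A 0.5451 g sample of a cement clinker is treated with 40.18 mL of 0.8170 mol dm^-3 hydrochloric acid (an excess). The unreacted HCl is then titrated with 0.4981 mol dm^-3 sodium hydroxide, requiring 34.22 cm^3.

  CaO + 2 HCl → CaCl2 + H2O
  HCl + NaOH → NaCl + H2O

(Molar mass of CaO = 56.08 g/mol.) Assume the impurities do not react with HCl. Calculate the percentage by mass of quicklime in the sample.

n(HCl) added = 0.04018 × 0.8170 = 0.03283 mol
n(NaOH) used in back-titration = 0.03422 × 0.4981 = 0.01704 mol
n(HCl) left over = 0.01704 mol (1:1 ratio)
n(HCl) consumed by analyte = 0.03283 − 0.01704 = 0.01578 mol
From the 1:2 ratio, n(CaO) = 1/2 × 0.01578 = 7.891 × 10^-3 mol
mass of CaO = 7.891 × 10^-3 × 56.08 = 0.4425 g
% CaO = 0.4425 / 0.5451 × 100 = 81.18 %

81.18 %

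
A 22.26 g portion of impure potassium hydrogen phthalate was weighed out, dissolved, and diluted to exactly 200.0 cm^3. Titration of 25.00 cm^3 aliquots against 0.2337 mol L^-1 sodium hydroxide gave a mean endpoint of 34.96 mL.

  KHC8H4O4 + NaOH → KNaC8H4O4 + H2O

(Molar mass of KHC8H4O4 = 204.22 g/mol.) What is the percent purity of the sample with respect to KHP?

59.96 %

n(NaOH) per titration = 0.03496 × 0.2337 = 8.170 × 10^-3 mol
n(KHC8H4O4) in each aliquot = 8.170 × 10^-3 mol (1:1 ratio)
n(KHC8H4O4) in the whole flask = 8.170 × 10^-3 × 200.0/25.00 = 0.06536 mol
mass of KHC8H4O4 = 0.06536 × 204.22 = 13.35 g
% KHC8H4O4 = 13.35 / 22.26 × 100 = 59.96 %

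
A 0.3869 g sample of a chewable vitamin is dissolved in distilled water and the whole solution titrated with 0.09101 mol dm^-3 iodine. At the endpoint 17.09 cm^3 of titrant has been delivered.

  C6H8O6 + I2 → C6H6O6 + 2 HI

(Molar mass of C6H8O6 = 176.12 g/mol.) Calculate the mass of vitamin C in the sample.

n(I2) = 0.01709 L × 0.09101 mol/L = 1.555 × 10^-3 mol
n(C6H8O6) = 1.555 × 10^-3 mol (1:1 ratio)
mass of C6H8O6 = 1.555 × 10^-3 × 176.12 g/mol = 0.2739 g

0.2739 g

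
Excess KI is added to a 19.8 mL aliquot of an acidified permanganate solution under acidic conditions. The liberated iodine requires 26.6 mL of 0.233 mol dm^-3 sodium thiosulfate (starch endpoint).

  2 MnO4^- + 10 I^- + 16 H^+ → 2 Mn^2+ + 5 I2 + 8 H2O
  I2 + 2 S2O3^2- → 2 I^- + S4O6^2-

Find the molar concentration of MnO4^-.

0.0626 mol/L

n(S2O3^2-) = 0.0266 × 0.233 = 6.20 × 10^-3 mol
n(I2) = n(S2O3^2-)/2 = 3.10 × 10^-3 mol
From the 2:5 ratio, n(MnO4^-) in the aliquot = 2/5 × 3.10 × 10^-3 = 1.24 × 10^-3 mol
[MnO4^-] = 1.24 × 10^-3 / 0.0198 = 0.0626 mol/L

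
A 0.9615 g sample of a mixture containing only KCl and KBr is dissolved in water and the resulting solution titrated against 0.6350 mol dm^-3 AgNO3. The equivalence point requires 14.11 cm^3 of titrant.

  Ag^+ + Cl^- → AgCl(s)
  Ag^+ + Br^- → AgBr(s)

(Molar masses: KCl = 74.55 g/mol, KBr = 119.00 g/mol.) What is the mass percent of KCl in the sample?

18.27 %

n(AgNO3) = 0.01411 × 0.6350 = 8.960 × 10^-3 mol
Let x = n(KCl), y = n(KBr).
Titrant: 1x + 1y = 8.960 × 10^-3;  mass: 74.55x + 119.00y = 0.9615
Solving, x = 2.356 × 10^-3 mol, y = 6.604 × 10^-3 mol
mass of KCl = 2.356 × 10^-3 × 74.55 = 0.1756 g
% KCl = 0.1756 / 0.9615 × 100 = 18.27 %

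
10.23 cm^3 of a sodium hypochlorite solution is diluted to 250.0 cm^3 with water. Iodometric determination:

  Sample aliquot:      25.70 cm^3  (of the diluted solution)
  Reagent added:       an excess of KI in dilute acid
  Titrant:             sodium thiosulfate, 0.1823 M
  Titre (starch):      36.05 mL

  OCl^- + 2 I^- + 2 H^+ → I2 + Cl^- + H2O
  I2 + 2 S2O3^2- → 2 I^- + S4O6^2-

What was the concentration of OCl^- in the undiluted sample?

n(S2O3^2-) = 0.03605 × 0.1823 = 6.572 × 10^-3 mol
n(I2) = n(S2O3^2-)/2 = 3.286 × 10^-3 mol
n(OCl^-) in the aliquot = 3.286 × 10^-3 mol (1:1 ratio)
[OCl^-]_dilute = 3.286 × 10^-3 / 0.02570 = 0.1279 mol/L
[OCl^-]_original = 0.1279 × 250.0/10.23 = 3.125 mol/L

3.125 M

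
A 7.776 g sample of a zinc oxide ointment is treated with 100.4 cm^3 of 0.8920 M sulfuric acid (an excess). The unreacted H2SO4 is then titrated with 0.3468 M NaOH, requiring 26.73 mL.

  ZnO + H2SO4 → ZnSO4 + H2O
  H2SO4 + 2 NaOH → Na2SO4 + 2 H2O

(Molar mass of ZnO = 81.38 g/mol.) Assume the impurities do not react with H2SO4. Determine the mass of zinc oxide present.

n(H2SO4) added = 0.1004 × 0.8920 = 0.08956 mol
n(NaOH) used in back-titration = 0.02673 × 0.3468 = 9.270 × 10^-3 mol
From the 1:2 ratio, n(H2SO4) left over = 1/2 × 9.270 × 10^-3 = 4.635 × 10^-3 mol
n(H2SO4) consumed by analyte = 0.08956 − 4.635 × 10^-3 = 0.08492 mol
n(ZnO) = 0.08492 mol (1:1 ratio)
mass of ZnO = 0.08492 × 81.38 = 6.911 g

6.911 g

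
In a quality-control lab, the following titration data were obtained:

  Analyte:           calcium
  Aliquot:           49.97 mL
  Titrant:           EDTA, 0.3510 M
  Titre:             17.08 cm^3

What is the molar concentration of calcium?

Ca^2+ + EDTA^4- → [Ca(EDTA)]^2-
n(EDTA) = 0.01708 L × 0.3510 mol/L = 5.995 × 10^-3 mol
n(Ca2+) = 5.995 × 10^-3 mol (1:1 mole ratio)
[Ca2+] = 5.995 × 10^-3 mol / 0.04997 L = 0.1200 mol/L

0.1200 M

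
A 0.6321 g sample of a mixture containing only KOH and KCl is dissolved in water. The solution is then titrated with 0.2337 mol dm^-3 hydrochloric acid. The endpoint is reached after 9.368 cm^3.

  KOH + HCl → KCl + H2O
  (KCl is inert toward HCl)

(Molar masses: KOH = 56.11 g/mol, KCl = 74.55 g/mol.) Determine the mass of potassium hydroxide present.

0.1228 g

n(HCl) = 0.009368 × 0.2337 = 2.189 × 10^-3 mol
Let x = n(KOH), y = n(KCl).
Titrant: 1x = 2.189 × 10^-3;  mass: 56.11x + 74.55y = 0.6321
Solving, x = 2.189 × 10^-3 mol, y = 6.831 × 10^-3 mol
mass of KOH = 2.189 × 10^-3 × 56.11 = 0.1228 g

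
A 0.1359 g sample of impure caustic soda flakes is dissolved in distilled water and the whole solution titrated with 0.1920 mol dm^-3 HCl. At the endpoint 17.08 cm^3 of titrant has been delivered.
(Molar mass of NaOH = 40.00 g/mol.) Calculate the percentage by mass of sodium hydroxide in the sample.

96.52 %

NaOH + HCl → NaCl + H2O
n(HCl) = 0.01708 L × 0.1920 mol/L = 3.279 × 10^-3 mol
n(NaOH) = 3.279 × 10^-3 mol (1:1 ratio)
mass of NaOH = 3.279 × 10^-3 × 40.00 g/mol = 0.1312 g
% NaOH = 0.1312 / 0.1359 × 100 = 96.52 %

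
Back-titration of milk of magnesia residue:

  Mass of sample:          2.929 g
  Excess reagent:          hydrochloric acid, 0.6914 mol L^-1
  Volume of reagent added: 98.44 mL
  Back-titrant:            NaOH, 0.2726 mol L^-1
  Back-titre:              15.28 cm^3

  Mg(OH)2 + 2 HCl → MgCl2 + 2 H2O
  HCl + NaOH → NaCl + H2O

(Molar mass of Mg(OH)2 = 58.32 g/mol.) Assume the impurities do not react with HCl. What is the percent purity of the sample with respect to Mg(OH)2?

63.61 %

n(HCl) added = 0.09844 × 0.6914 = 0.06806 mol
n(NaOH) used in back-titration = 0.01528 × 0.2726 = 4.165 × 10^-3 mol
n(HCl) left over = 4.165 × 10^-3 mol (1:1 ratio)
n(HCl) consumed by analyte = 0.06806 − 4.165 × 10^-3 = 0.06390 mol
From the 1:2 ratio, n(Mg(OH)2) = 1/2 × 0.06390 = 0.03195 mol
mass of Mg(OH)2 = 0.03195 × 58.32 = 1.863 g
% Mg(OH)2 = 1.863 / 2.929 × 100 = 63.61 %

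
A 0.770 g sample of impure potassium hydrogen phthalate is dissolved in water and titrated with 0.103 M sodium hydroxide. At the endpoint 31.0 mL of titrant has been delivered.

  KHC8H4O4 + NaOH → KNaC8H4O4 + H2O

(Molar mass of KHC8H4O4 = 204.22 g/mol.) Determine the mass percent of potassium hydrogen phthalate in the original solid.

n(NaOH) = 0.0310 L × 0.103 mol/L = 3.19 × 10^-3 mol
n(KHC8H4O4) = 3.19 × 10^-3 mol (1:1 ratio)
mass of KHC8H4O4 = 3.19 × 10^-3 × 204.22 g/mol = 0.652 g
% KHC8H4O4 = 0.652 / 0.770 × 100 = 84.7 %

84.7 %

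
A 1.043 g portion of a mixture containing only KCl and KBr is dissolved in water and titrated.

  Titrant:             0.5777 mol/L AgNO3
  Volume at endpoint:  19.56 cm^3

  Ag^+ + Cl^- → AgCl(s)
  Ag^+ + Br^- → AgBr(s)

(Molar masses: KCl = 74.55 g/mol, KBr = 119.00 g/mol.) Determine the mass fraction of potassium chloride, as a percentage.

48.51 %

n(AgNO3) = 0.01956 × 0.5777 = 0.01130 mol
Let x = n(KCl), y = n(KBr).
Titrant: 1x + 1y = 0.01130;  mass: 74.55x + 119.00y = 1.043
Solving, x = 6.787 × 10^-3 mol, y = 4.513 × 10^-3 mol
mass of KCl = 6.787 × 10^-3 × 74.55 = 0.5060 g
% KCl = 0.5060 / 1.043 × 100 = 48.51 %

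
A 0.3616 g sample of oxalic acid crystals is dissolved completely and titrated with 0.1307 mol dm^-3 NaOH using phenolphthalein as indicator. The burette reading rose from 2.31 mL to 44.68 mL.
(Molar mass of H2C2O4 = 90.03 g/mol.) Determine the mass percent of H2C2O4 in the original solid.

68.94 %

H2C2O4 + 2 NaOH → Na2C2O4 + 2 H2O
n(NaOH) = 0.04237 L × 0.1307 mol/L = 5.538 × 10^-3 mol
From the 1:2 ratio, n(H2C2O4) = 1/2 × 5.538 × 10^-3 = 2.769 × 10^-3 mol
mass of H2C2O4 = 2.769 × 10^-3 × 90.03 g/mol = 0.2493 g
% H2C2O4 = 0.2493 / 0.3616 × 100 = 68.94 %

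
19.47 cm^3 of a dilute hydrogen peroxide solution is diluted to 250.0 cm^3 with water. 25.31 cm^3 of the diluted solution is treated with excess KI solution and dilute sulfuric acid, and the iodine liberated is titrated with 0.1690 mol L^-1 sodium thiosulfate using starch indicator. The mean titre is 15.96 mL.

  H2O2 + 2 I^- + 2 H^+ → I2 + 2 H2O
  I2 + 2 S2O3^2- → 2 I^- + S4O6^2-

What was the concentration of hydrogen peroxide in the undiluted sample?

0.6842 mol/L

n(S2O3^2-) = 0.01596 × 0.1690 = 2.697 × 10^-3 mol
n(I2) = n(S2O3^2-)/2 = 1.349 × 10^-3 mol
n(H2O2) in the aliquot = 1.349 × 10^-3 mol (1:1 ratio)
[H2O2]_dilute = 1.349 × 10^-3 / 0.02531 = 0.05328 mol/L
[H2O2]_original = 0.05328 × 250.0/19.47 = 0.6842 mol/L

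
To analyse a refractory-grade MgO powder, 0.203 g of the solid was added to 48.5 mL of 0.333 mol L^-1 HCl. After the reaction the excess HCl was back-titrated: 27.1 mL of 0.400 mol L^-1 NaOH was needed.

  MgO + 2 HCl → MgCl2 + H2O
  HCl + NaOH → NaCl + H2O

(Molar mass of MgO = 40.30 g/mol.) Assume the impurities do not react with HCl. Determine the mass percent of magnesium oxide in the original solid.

n(HCl) added = 0.0485 × 0.333 = 0.0162 mol
n(NaOH) used in back-titration = 0.0271 × 0.400 = 0.0108 mol
n(HCl) left over = 0.0108 mol (1:1 ratio)
n(HCl) consumed by analyte = 0.0162 − 0.0108 = 5.31 × 10^-3 mol
From the 1:2 ratio, n(MgO) = 1/2 × 5.31 × 10^-3 = 2.66 × 10^-3 mol
mass of MgO = 2.66 × 10^-3 × 40.30 = 0.107 g
% MgO = 0.107 / 0.203 × 100 = 52.7 %

52.7 %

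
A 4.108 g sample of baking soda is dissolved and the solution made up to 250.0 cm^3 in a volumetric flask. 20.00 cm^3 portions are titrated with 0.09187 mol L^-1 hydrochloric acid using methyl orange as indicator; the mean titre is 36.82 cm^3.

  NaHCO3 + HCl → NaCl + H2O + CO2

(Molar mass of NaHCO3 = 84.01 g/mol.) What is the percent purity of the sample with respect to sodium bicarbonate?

n(HCl) per titration = 0.03682 × 0.09187 = 3.383 × 10^-3 mol
n(NaHCO3) in each aliquot = 3.383 × 10^-3 mol (1:1 ratio)
n(NaHCO3) in the whole flask = 3.383 × 10^-3 × 250.0/20.00 = 0.04228 mol
mass of NaHCO3 = 0.04228 × 84.01 = 3.552 g
% NaHCO3 = 3.552 / 4.108 × 100 = 86.47 %

86.47 %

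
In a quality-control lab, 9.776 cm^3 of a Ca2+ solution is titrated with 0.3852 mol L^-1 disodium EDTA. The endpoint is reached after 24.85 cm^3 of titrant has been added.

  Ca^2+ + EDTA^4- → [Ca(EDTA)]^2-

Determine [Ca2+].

n(EDTA) = 0.02485 L × 0.3852 mol/L = 9.572 × 10^-3 mol
n(Ca2+) = 9.572 × 10^-3 mol (1:1 mole ratio)
[Ca2+] = 9.572 × 10^-3 mol / 0.009776 L = 0.9792 mol/L

0.9792 mol/L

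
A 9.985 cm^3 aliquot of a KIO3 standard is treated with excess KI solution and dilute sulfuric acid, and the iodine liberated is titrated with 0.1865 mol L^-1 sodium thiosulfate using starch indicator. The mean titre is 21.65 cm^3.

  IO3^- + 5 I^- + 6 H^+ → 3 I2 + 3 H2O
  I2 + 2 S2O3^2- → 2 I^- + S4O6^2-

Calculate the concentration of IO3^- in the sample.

n(S2O3^2-) = 0.02165 × 0.1865 = 4.038 × 10^-3 mol
n(I2) = n(S2O3^2-)/2 = 2.019 × 10^-3 mol
From the 1:3 ratio, n(IO3^-) in the aliquot = 1/3 × 2.019 × 10^-3 = 6.730 × 10^-4 mol
[IO3^-] = 6.730 × 10^-4 / 0.009985 = 0.06740 mol/L

0.06740 mol/L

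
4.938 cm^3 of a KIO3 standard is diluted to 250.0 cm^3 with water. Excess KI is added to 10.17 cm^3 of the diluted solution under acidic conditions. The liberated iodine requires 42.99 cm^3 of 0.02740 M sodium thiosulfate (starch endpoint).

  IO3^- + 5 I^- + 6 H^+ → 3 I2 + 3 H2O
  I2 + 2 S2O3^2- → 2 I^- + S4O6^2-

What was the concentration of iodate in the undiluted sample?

n(S2O3^2-) = 0.04299 × 0.02740 = 1.178 × 10^-3 mol
n(I2) = n(S2O3^2-)/2 = 5.890 × 10^-4 mol
From the 1:3 ratio, n(IO3^-) in the aliquot = 1/3 × 5.890 × 10^-4 = 1.963 × 10^-4 mol
[IO3^-]_dilute = 1.963 × 10^-4 / 0.01017 = 0.01930 mol/L
[IO3^-]_original = 0.01930 × 250.0/4.938 = 0.9773 mol/L

0.9773 M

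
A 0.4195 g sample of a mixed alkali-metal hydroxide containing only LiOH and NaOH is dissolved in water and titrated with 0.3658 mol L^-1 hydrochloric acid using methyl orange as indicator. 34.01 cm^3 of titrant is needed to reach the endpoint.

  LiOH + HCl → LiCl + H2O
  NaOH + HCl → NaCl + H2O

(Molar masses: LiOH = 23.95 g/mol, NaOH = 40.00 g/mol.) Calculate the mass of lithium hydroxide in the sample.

0.1166 g

n(HCl) = 0.03401 × 0.3658 = 0.01244 mol
Let x = n(LiOH), y = n(NaOH).
Titrant: 1x + 1y = 0.01244;  mass: 23.95x + 40.00y = 0.4195
Solving, x = 4.868 × 10^-3 mol, y = 7.573 × 10^-3 mol
mass of LiOH = 4.868 × 10^-3 × 23.95 = 0.1166 g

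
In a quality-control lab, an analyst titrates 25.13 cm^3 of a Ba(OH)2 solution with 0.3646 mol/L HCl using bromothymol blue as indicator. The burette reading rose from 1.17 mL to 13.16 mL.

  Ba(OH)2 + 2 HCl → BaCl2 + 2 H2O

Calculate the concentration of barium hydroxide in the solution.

n(HCl) = 0.01199 L × 0.3646 mol/L = 4.372 × 10^-3 mol
From the 1:2 mole ratio, n(Ba(OH)2) = 1/2 × 4.372 × 10^-3 = 2.186 × 10^-3 mol
[Ba(OH)2] = 2.186 × 10^-3 mol / 0.02513 L = 0.08698 mol/L

0.08698 mol/L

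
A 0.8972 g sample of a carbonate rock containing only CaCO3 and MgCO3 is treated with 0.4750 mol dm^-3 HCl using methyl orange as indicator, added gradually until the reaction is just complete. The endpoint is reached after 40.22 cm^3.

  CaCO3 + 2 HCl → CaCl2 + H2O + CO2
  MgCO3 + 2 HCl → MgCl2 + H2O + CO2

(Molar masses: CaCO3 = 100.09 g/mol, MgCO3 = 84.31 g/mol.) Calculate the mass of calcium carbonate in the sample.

n(HCl) = 0.04022 × 0.4750 = 0.01910 mol
Let x = n(CaCO3), y = n(MgCO3).
Titrant: 2x + 2y = 0.01910;  mass: 100.09x + 84.31y = 0.8972
Solving, x = 5.821 × 10^-3 mol, y = 3.732 × 10^-3 mol
mass of CaCO3 = 5.821 × 10^-3 × 100.09 = 0.5826 g

0.5826 g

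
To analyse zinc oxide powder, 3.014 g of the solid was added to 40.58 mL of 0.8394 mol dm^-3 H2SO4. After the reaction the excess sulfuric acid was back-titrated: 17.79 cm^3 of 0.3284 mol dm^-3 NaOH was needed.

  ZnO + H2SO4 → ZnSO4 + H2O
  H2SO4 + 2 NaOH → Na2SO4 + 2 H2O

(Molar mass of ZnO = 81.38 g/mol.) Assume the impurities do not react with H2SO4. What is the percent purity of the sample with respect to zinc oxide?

84.08 %

n(H2SO4) added = 0.04058 × 0.8394 = 0.03406 mol
n(NaOH) used in back-titration = 0.01779 × 0.3284 = 5.842 × 10^-3 mol
From the 1:2 ratio, n(H2SO4) left over = 1/2 × 5.842 × 10^-3 = 2.921 × 10^-3 mol
n(H2SO4) consumed by analyte = 0.03406 − 2.921 × 10^-3 = 0.03114 mol
n(ZnO) = 0.03114 mol (1:1 ratio)
mass of ZnO = 0.03114 × 81.38 = 2.534 g
% ZnO = 2.534 / 3.014 × 100 = 84.08 %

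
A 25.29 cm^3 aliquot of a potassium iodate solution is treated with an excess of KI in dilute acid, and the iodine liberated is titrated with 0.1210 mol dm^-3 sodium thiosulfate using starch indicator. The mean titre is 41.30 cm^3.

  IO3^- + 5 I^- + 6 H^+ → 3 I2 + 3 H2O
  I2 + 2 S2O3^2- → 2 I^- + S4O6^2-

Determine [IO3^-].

0.03293 mol/L

n(S2O3^2-) = 0.04130 × 0.1210 = 4.997 × 10^-3 mol
n(I2) = n(S2O3^2-)/2 = 2.499 × 10^-3 mol
From the 1:3 ratio, n(IO3^-) in the aliquot = 1/3 × 2.499 × 10^-3 = 8.329 × 10^-4 mol
[IO3^-] = 8.329 × 10^-4 / 0.02529 = 0.03293 mol/L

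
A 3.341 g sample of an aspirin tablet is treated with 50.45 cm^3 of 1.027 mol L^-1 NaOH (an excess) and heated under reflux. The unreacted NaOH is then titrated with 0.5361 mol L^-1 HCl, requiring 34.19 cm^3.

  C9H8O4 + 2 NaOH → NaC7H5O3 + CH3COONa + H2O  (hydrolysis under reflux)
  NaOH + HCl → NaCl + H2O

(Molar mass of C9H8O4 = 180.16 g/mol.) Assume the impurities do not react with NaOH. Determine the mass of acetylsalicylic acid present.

3.016 g

n(NaOH) added = 0.05045 × 1.027 = 0.05181 mol
n(HCl) used in back-titration = 0.03419 × 0.5361 = 0.01833 mol
n(NaOH) left over = 0.01833 mol (1:1 ratio)
n(NaOH) consumed by analyte = 0.05181 − 0.01833 = 0.03348 mol
From the 1:2 ratio, n(C9H8O4) = 1/2 × 0.03348 = 0.01674 mol
mass of C9H8O4 = 0.01674 × 180.16 = 3.016 g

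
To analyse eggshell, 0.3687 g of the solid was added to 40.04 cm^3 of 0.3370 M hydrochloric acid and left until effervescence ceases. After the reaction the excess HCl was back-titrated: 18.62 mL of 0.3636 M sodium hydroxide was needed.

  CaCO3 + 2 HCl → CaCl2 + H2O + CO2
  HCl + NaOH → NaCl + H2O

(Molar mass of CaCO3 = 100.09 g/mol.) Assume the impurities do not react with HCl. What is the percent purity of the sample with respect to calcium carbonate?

91.26 %

n(HCl) added = 0.04004 × 0.3370 = 0.01349 mol
n(NaOH) used in back-titration = 0.01862 × 0.3636 = 6.770 × 10^-3 mol
n(HCl) left over = 6.770 × 10^-3 mol (1:1 ratio)
n(HCl) consumed by analyte = 0.01349 − 6.770 × 10^-3 = 6.723 × 10^-3 mol
From the 1:2 ratio, n(CaCO3) = 1/2 × 6.723 × 10^-3 = 3.362 × 10^-3 mol
mass of CaCO3 = 3.362 × 10^-3 × 100.09 = 0.3365 g
% CaCO3 = 0.3365 / 0.3687 × 100 = 91.26 %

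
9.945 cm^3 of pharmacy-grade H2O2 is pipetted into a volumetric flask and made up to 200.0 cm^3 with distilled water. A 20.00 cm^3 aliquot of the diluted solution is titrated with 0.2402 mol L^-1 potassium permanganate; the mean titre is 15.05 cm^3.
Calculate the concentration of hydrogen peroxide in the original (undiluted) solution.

2 MnO4^- + 5 H2O2 + 6 H^+ → 2 Mn^2+ + 5 O2 + 8 H2O
n(KMnO4) = 0.01505 × 0.2402 = 3.615 × 10^-3 mol
From the 5:2 ratio, n(H2O2) in the aliquot = 5/2 × 3.615 × 10^-3 = 9.038 × 10^-3 mol
[H2O2]_dilute = 9.038 × 10^-3 / 0.02000 = 0.4519 mol/L
Dilution factor = 200.0 / 9.945 = 20.11
[H2O2]_stock = 0.4519 × 20.11 = 9.088 mol/L

9.088 mol/L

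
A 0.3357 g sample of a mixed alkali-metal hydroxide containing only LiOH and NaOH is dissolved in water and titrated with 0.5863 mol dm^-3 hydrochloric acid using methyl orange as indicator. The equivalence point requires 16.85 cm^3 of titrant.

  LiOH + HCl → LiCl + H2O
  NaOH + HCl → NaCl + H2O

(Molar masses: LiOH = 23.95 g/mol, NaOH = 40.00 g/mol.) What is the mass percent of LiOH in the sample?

26.43 %

n(HCl) = 0.01685 × 0.5863 = 9.879 × 10^-3 mol
Let x = n(LiOH), y = n(NaOH).
Titrant: 1x + 1y = 9.879 × 10^-3;  mass: 23.95x + 40.00y = 0.3357
Solving, x = 3.705 × 10^-3 mol, y = 6.174 × 10^-3 mol
mass of LiOH = 3.705 × 10^-3 × 23.95 = 0.08874 g
% LiOH = 0.08874 / 0.3357 × 100 = 26.43 %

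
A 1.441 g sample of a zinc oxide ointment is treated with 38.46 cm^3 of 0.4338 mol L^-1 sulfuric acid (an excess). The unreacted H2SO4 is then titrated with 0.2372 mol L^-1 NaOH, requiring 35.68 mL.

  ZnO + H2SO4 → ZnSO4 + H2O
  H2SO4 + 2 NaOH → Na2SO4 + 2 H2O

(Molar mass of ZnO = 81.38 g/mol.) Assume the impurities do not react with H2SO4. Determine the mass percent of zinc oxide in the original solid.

70.32 %

n(H2SO4) added = 0.03846 × 0.4338 = 0.01668 mol
n(NaOH) used in back-titration = 0.03568 × 0.2372 = 8.463 × 10^-3 mol
From the 1:2 ratio, n(H2SO4) left over = 1/2 × 8.463 × 10^-3 = 4.232 × 10^-3 mol
n(H2SO4) consumed by analyte = 0.01668 − 4.232 × 10^-3 = 0.01245 mol
n(ZnO) = 0.01245 mol (1:1 ratio)
mass of ZnO = 0.01245 × 81.38 = 1.013 g
% ZnO = 1.013 / 1.441 × 100 = 70.32 %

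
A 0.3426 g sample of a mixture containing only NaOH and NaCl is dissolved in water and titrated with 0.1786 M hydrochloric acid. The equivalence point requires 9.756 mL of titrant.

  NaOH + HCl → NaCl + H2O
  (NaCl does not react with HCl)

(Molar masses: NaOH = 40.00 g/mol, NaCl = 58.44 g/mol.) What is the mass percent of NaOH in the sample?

20.34 %

n(HCl) = 0.009756 × 0.1786 = 1.742 × 10^-3 mol
Let x = n(NaOH), y = n(NaCl).
Titrant: 1x = 1.742 × 10^-3;  mass: 40.00x + 58.44y = 0.3426
Solving, x = 1.742 × 10^-3 mol, y = 4.670 × 10^-3 mol
mass of NaOH = 1.742 × 10^-3 × 40.00 = 0.06970 g
% NaOH = 0.06970 / 0.3426 × 100 = 20.34 %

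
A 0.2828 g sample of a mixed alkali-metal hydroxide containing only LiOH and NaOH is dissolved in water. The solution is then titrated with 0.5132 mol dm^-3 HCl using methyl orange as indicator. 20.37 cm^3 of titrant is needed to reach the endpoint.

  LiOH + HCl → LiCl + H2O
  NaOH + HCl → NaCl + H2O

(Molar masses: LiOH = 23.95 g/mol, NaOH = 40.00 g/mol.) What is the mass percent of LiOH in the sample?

71.42 %

n(HCl) = 0.02037 × 0.5132 = 0.01045 mol
Let x = n(LiOH), y = n(NaOH).
Titrant: 1x + 1y = 0.01045;  mass: 23.95x + 40.00y = 0.2828
Solving, x = 8.433 × 10^-3 mol, y = 2.021 × 10^-3 mol
mass of LiOH = 8.433 × 10^-3 × 23.95 = 0.2020 g
% LiOH = 0.2020 / 0.2828 × 100 = 71.42 %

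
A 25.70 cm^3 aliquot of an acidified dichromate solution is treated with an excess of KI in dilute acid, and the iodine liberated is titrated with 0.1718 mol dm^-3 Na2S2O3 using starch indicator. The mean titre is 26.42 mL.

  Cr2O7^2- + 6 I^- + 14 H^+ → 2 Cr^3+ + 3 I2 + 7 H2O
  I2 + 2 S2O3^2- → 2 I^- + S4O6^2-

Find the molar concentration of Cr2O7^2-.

n(S2O3^2-) = 0.02642 × 0.1718 = 4.539 × 10^-3 mol
n(I2) = n(S2O3^2-)/2 = 2.269 × 10^-3 mol
From the 1:3 ratio, n(Cr2O7^2-) in the aliquot = 1/3 × 2.269 × 10^-3 = 7.565 × 10^-4 mol
[Cr2O7^2-] = 7.565 × 10^-4 / 0.02570 = 0.02944 mol/L

0.02944 mol/L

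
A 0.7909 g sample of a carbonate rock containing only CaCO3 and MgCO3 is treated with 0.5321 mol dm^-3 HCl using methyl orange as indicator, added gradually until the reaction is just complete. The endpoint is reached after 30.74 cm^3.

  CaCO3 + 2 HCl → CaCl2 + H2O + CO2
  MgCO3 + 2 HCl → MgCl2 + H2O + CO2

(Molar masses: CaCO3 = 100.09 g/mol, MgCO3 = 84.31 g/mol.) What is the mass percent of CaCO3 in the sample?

n(HCl) = 0.03074 × 0.5321 = 0.01636 mol
Let x = n(CaCO3), y = n(MgCO3).
Titrant: 2x + 2y = 0.01636;  mass: 100.09x + 84.31y = 0.7909
Solving, x = 6.425 × 10^-3 mol, y = 1.754 × 10^-3 mol
mass of CaCO3 = 6.425 × 10^-3 × 100.09 = 0.6430 g
% CaCO3 = 0.6430 / 0.7909 × 100 = 81.31 %

81.31 %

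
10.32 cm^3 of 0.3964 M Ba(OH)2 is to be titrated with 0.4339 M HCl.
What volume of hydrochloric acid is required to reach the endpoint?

18.86 mL

Ba(OH)2 + 2 HCl → BaCl2 + 2 H2O
n(Ba(OH)2) = 0.01032 L × 0.3964 mol/L = 4.091 × 10^-3 mol
From the 2:1 stoichiometry, n(HCl) = 2/1 × 4.091 × 10^-3 = 8.182 × 10^-3 mol
V(HCl) = 8.182 × 10^-3 mol / 0.4339 mol/L = 0.01886 L = 18.86 mL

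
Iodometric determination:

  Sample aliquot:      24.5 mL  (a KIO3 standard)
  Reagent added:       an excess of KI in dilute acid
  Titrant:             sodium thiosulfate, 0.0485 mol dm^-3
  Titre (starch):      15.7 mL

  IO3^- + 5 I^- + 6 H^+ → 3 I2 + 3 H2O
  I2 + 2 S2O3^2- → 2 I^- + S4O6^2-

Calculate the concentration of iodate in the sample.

0.00518 mol/L

n(S2O3^2-) = 0.0157 × 0.0485 = 7.61 × 10^-4 mol
n(I2) = n(S2O3^2-)/2 = 3.81 × 10^-4 mol
From the 1:3 ratio, n(IO3^-) in the aliquot = 1/3 × 3.81 × 10^-4 = 1.27 × 10^-4 mol
[IO3^-] = 1.27 × 10^-4 / 0.0245 = 0.00518 mol/L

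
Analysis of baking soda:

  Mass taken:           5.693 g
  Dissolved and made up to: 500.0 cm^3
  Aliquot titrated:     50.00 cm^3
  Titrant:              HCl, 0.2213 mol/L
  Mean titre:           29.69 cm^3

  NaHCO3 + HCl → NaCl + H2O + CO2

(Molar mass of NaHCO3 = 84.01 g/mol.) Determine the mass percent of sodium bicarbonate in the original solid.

n(HCl) per titration = 0.02969 × 0.2213 = 6.570 × 10^-3 mol
n(NaHCO3) in each aliquot = 6.570 × 10^-3 mol (1:1 ratio)
n(NaHCO3) in the whole flask = 6.570 × 10^-3 × 500.0/50.00 = 0.06570 mol
mass of NaHCO3 = 0.06570 × 84.01 = 5.520 g
% NaHCO3 = 5.520 / 5.693 × 100 = 96.96 %

96.96 %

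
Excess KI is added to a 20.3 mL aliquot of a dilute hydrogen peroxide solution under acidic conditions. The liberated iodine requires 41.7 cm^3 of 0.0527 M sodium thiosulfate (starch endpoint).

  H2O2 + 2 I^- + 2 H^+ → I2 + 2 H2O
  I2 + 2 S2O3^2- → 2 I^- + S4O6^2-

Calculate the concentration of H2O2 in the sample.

0.0541 M

n(S2O3^2-) = 0.0417 × 0.0527 = 2.20 × 10^-3 mol
n(I2) = n(S2O3^2-)/2 = 1.10 × 10^-3 mol
n(H2O2) in the aliquot = 1.10 × 10^-3 mol (1:1 ratio)
[H2O2] = 1.10 × 10^-3 / 0.0203 = 0.0541 mol/L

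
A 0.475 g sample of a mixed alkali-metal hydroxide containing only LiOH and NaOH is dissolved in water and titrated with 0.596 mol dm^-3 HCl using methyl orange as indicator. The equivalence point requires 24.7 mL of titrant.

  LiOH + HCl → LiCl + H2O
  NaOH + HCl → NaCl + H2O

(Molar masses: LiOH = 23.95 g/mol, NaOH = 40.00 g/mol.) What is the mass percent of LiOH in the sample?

n(HCl) = 0.0247 × 0.596 = 0.0147 mol
Let x = n(LiOH), y = n(NaOH).
Titrant: 1x + 1y = 0.0147;  mass: 23.95x + 40.00y = 0.475
Solving, x = 7.09 × 10^-3 mol, y = 7.63 × 10^-3 mol
mass of LiOH = 7.09 × 10^-3 × 23.95 = 0.170 g
% LiOH = 0.170 / 0.475 × 100 = 35.8 %

35.8 %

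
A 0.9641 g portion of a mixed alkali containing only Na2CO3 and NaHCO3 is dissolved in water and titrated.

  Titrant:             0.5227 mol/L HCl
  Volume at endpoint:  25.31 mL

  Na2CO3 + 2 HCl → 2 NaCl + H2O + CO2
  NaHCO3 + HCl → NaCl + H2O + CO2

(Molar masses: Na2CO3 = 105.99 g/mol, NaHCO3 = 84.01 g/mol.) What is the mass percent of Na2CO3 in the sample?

n(HCl) = 0.02531 × 0.5227 = 0.01323 mol
Let x = n(Na2CO3), y = n(NaHCO3).
Titrant: 2x + 1y = 0.01323;  mass: 105.99x + 84.01y = 0.9641
Solving, x = 2.375 × 10^-3 mol, y = 8.480 × 10^-3 mol
mass of Na2CO3 = 2.375 × 10^-3 × 105.99 = 0.2517 g
% Na2CO3 = 0.2517 / 0.9641 × 100 = 26.11 %

26.11 %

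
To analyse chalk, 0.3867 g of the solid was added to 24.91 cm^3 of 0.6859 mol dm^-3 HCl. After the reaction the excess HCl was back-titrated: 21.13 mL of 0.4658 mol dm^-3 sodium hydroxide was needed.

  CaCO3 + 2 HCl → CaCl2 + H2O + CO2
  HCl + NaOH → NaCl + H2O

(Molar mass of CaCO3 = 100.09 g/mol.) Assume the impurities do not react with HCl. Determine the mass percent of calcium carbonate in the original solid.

93.74 %

n(HCl) added = 0.02491 × 0.6859 = 0.01709 mol
n(NaOH) used in back-titration = 0.02113 × 0.4658 = 9.842 × 10^-3 mol
n(HCl) left over = 9.842 × 10^-3 mol (1:1 ratio)
n(HCl) consumed by analyte = 0.01709 − 9.842 × 10^-3 = 7.243 × 10^-3 mol
From the 1:2 ratio, n(CaCO3) = 1/2 × 7.243 × 10^-3 = 3.622 × 10^-3 mol
mass of CaCO3 = 3.622 × 10^-3 × 100.09 = 0.3625 g
% CaCO3 = 0.3625 / 0.3867 × 100 = 93.74 %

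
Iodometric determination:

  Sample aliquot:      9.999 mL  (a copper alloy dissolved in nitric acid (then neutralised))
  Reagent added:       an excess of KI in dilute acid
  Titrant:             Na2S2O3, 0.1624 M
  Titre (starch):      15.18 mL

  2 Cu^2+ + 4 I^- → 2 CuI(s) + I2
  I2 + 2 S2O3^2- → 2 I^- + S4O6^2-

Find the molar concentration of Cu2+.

0.2465 M

n(S2O3^2-) = 0.01518 × 0.1624 = 2.465 × 10^-3 mol
n(I2) = n(S2O3^2-)/2 = 1.233 × 10^-3 mol
From the 2:1 ratio, n(Cu2+) in the aliquot = 2/1 × 1.233 × 10^-3 = 2.465 × 10^-3 mol
[Cu2+] = 2.465 × 10^-3 / 0.009999 = 0.2465 mol/L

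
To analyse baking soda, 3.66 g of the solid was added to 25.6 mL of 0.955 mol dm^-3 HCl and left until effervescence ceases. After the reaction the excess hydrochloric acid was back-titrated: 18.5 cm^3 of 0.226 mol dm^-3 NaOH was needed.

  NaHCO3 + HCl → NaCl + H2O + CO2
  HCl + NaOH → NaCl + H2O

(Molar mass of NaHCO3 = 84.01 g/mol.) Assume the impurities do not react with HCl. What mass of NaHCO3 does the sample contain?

n(HCl) added = 0.0256 × 0.955 = 0.0244 mol
n(NaOH) used in back-titration = 0.0185 × 0.226 = 4.18 × 10^-3 mol
n(HCl) left over = 4.18 × 10^-3 mol (1:1 ratio)
n(HCl) consumed by analyte = 0.0244 − 4.18 × 10^-3 = 0.0203 mol
n(NaHCO3) = 0.0203 mol (1:1 ratio)
mass of NaHCO3 = 0.0203 × 84.01 = 1.70 g

1.70 g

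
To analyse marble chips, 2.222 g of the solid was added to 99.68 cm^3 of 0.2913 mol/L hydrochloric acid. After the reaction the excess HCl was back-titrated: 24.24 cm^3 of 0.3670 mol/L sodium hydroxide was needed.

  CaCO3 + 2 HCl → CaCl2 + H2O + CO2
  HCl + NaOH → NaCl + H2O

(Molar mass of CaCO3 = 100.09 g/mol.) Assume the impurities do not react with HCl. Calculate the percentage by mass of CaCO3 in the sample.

n(HCl) added = 0.09968 × 0.2913 = 0.02904 mol
n(NaOH) used in back-titration = 0.02424 × 0.3670 = 8.896 × 10^-3 mol
n(HCl) left over = 8.896 × 10^-3 mol (1:1 ratio)
n(HCl) consumed by analyte = 0.02904 − 8.896 × 10^-3 = 0.02014 mol
From the 1:2 ratio, n(CaCO3) = 1/2 × 0.02014 = 0.01007 mol
mass of CaCO3 = 0.01007 × 100.09 = 1.008 g
% CaCO3 = 1.008 / 2.222 × 100 = 45.36 %

45.36 %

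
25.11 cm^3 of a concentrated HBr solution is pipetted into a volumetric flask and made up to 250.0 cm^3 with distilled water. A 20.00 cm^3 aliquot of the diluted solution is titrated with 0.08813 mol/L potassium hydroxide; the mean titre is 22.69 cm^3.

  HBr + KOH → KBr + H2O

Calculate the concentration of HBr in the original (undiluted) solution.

n(KOH) = 0.02269 × 0.08813 = 2.000 × 10^-3 mol
n(HBr) in the aliquot = 2.000 × 10^-3 mol (1:1 ratio)
[HBr]_dilute = 2.000 × 10^-3 / 0.02000 = 0.09998 mol/L
Dilution factor = 250.0 / 25.11 = 9.956
[HBr]_stock = 0.09998 × 9.956 = 0.9955 mol/L

0.9955 mol/L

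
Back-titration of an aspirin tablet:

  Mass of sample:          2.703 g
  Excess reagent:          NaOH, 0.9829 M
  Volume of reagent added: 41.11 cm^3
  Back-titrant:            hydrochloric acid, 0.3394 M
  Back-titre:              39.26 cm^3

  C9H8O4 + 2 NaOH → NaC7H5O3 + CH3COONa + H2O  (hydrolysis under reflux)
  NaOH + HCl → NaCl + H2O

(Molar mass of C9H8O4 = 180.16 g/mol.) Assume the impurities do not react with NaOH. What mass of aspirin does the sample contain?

n(NaOH) added = 0.04111 × 0.9829 = 0.04041 mol
n(HCl) used in back-titration = 0.03926 × 0.3394 = 0.01332 mol
n(NaOH) left over = 0.01332 mol (1:1 ratio)
n(NaOH) consumed by analyte = 0.04041 − 0.01332 = 0.02708 mol
From the 1:2 ratio, n(C9H8O4) = 1/2 × 0.02708 = 0.01354 mol
mass of C9H8O4 = 0.01354 × 180.16 = 2.440 g

2.440 g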